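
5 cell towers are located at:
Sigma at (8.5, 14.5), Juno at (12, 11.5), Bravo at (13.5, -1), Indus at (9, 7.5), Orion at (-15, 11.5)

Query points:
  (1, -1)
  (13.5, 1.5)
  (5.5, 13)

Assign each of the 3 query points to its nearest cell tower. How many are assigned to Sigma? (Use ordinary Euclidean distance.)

1

(1, -1) — d² to each: Sigma:296.5, Juno:277.25, Bravo:156.25, Indus:136.25, Orion:412.25 → nearest is Indus
(13.5, 1.5) — d² to each: Sigma:194, Juno:102.25, Bravo:6.25, Indus:56.25, Orion:912.25 → nearest is Bravo
(5.5, 13) — d² to each: Sigma:11.25, Juno:44.5, Bravo:260, Indus:42.5, Orion:422.5 → nearest is Sigma
1 of the 3 points has Sigma as nearest.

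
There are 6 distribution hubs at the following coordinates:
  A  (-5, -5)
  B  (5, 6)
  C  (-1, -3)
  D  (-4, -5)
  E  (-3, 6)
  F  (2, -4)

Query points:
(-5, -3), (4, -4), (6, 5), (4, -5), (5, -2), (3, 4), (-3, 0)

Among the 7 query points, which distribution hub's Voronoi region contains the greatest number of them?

F

(-5, -3) — d² to each: A:4, B:181, C:16, D:5, E:85, F:50 → nearest is A
(4, -4) — d² to each: A:82, B:101, C:26, D:65, E:149, F:4 → nearest is F
(6, 5) — d² to each: A:221, B:2, C:113, D:200, E:82, F:97 → nearest is B
(4, -5) — d² to each: A:81, B:122, C:29, D:64, E:170, F:5 → nearest is F
(5, -2) — d² to each: A:109, B:64, C:37, D:90, E:128, F:13 → nearest is F
(3, 4) — d² to each: A:145, B:8, C:65, D:130, E:40, F:65 → nearest is B
(-3, 0) — d² to each: A:29, B:100, C:13, D:26, E:36, F:41 → nearest is C
Tally — A:1, B:2, C:1, F:3. F captures the most (3).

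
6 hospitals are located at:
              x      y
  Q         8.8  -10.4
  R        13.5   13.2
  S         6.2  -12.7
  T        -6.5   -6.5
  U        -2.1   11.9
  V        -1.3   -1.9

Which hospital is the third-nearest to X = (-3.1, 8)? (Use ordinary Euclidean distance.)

T

Squared Euclidean distances:
|XQ|² = 141.61 + 338.56 = 480.17
|XR|² = 275.56 + 27.04 = 302.6
|XS|² = 86.49 + 428.49 = 514.98
|XT|² = 11.56 + 210.25 = 221.81
|XU|² = 1 + 15.21 = 16.21
|XV|² = 3.24 + 98.01 = 101.25
Sorted ascending: U, V, T, R, … — the third-nearest is T.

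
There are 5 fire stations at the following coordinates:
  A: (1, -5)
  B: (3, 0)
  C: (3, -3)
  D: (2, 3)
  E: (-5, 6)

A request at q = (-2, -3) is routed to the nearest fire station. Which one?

A

Squared Euclidean distances:
|qA|² = 9 + 4 = 13
|qB|² = 25 + 9 = 34
|qC|² = 25 + 0 = 25
|qD|² = 16 + 36 = 52
|qE|² = 9 + 81 = 90
Minimum is at A.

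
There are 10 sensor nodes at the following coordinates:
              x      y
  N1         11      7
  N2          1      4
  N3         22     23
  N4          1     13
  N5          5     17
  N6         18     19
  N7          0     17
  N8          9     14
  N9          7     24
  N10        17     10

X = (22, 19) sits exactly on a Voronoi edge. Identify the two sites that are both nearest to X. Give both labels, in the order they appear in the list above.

N3 and N6

Squared distances from X to each site:
|XN1|² = (22−11)² + (19−7)² = 121 + 144 = 265
|XN2|² = (22−1)² + (19−4)² = 441 + 225 = 666
|XN3|² = (22−22)² + (19−23)² = 0 + 16 = 16
|XN4|² = (22−1)² + (19−13)² = 441 + 36 = 477
|XN5|² = (22−5)² + (19−17)² = 289 + 4 = 293
|XN6|² = (22−18)² + (19−19)² = 16 + 0 = 16
|XN7|² = (22−0)² + (19−17)² = 484 + 4 = 488
|XN8|² = (22−9)² + (19−14)² = 169 + 25 = 194
|XN9|² = (22−7)² + (19−24)² = 225 + 25 = 250
d²(X, N10) = (22−17)² + (19−10)² = 25 + 81 = 106
X is equidistant from N3 and N6 (both at squared distance 16), and every other site is strictly farther — so X lies on the N3–N6 Voronoi edge.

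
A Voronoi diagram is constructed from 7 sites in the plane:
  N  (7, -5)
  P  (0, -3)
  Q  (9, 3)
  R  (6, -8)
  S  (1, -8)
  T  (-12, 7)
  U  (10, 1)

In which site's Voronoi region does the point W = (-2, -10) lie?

S

Since √ is increasing, it suffices to compare squared distances:
|WN|² = 81 + 25 = 106
|WP|² = 4 + 49 = 53
|WQ|² = 121 + 169 = 290
|WR|² = 64 + 4 = 68
|WS|² = 9 + 4 = 13
|WT|² = 100 + 289 = 389
|WU|² = 144 + 121 = 265
S is nearest.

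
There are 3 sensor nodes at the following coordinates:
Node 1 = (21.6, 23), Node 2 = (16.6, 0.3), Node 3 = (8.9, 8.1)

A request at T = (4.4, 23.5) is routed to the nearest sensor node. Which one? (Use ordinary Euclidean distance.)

Compare squared distances (the ordering matches that of the actual distances):
d²(T, Node 1) = (4.4−21.6)² + (23.5−23)² = 295.84 + 0.25 = 296.09
d²(T, Node 2) = (4.4−16.6)² + (23.5−0.3)² = 148.84 + 538.24 = 687.08
d²(T, Node 3) = (4.4−8.9)² + (23.5−8.1)² = 20.25 + 237.16 = 257.41
The smallest is to Node 3, so T lies in the Voronoi region of Node 3.

Node 3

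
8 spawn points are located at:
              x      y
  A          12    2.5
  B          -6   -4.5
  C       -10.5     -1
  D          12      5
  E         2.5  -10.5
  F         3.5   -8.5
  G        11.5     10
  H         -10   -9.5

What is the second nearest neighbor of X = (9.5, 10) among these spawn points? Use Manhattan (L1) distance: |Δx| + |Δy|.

D

d(X,A) = |9.5−12| + |10−2.5| = 2.5 + 7.5 = 10
d(X,B) = |9.5−(-6)| + |10−(-4.5)| = 15.5 + 14.5 = 30
d(X,C) = |9.5−(-10.5)| + |10−(-1)| = 20 + 11 = 31
d(X,D) = |9.5−12| + |10−5| = 2.5 + 5 = 7.5
d(X,E) = |9.5−2.5| + |10−(-10.5)| = 7 + 20.5 = 27.5
d(X,F) = |9.5−3.5| + |10−(-8.5)| = 6 + 18.5 = 24.5
d(X,G) = |9.5−11.5| + |10−10| = 2 + 0 = 2
d(X,H) = |9.5−(-10)| + |10−(-9.5)| = 19.5 + 19.5 = 39
Sorted ascending: G, D, A, … — the second-nearest is D.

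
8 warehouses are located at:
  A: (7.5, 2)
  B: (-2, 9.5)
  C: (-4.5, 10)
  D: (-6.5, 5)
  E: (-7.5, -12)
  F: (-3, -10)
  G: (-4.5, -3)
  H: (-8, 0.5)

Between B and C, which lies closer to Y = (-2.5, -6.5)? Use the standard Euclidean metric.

B

Compare squared distances:
|YB|² = (-2.5−(-2))² + (-6.5−9.5)² = 0.25 + 256 = 256.25
|YC|² = (-2.5−(-4.5))² + (-6.5−10)² = 4 + 272.25 = 276.25
256.25 < 276.25, so B is closer.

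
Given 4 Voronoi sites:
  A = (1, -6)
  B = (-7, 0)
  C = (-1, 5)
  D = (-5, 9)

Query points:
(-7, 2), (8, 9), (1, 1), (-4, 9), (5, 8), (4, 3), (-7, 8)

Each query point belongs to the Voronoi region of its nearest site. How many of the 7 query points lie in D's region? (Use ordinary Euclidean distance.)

(-7, 2) — d² to each: A:128, B:4, C:45, D:53 → nearest is B
(8, 9) — d² to each: A:274, B:306, C:97, D:169 → nearest is C
(1, 1) — d² to each: A:49, B:65, C:20, D:100 → nearest is C
(-4, 9) — d² to each: A:250, B:90, C:25, D:1 → nearest is D
(5, 8) — d² to each: A:212, B:208, C:45, D:101 → nearest is C
(4, 3) — d² to each: A:90, B:130, C:29, D:117 → nearest is C
(-7, 8) — d² to each: A:260, B:64, C:45, D:5 → nearest is D
2 of the 7 points have D as nearest.

2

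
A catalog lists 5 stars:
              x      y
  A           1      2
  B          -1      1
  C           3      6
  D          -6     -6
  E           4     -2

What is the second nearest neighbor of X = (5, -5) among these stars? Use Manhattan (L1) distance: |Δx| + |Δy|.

d(X,A) = |5−1| + |-5−2| = 4 + 7 = 11
d(X,B) = |5−(-1)| + |-5−1| = 6 + 6 = 12
d(X,C) = |5−3| + |-5−6| = 2 + 11 = 13
d(X,D) = |5−(-6)| + |-5−(-6)| = 11 + 1 = 12
d(X,E) = |5−4| + |-5−(-2)| = 1 + 3 = 4
Sorted ascending: E, A, B, … — the second-nearest is A.

A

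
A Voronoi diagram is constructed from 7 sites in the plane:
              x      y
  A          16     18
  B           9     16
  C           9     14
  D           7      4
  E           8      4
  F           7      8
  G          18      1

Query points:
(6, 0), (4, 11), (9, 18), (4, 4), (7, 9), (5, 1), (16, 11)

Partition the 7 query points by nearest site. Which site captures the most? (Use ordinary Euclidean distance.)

D

(6, 0) — d² to each: A:424, B:265, C:205, D:17, E:20, F:65, G:145 → nearest is D
(4, 11) — d² to each: A:193, B:50, C:34, D:58, E:65, F:18, G:296 → nearest is F
(9, 18) — d² to each: A:49, B:4, C:16, D:200, E:197, F:104, G:370 → nearest is B
(4, 4) — d² to each: A:340, B:169, C:125, D:9, E:16, F:25, G:205 → nearest is D
(7, 9) — d² to each: A:162, B:53, C:29, D:25, E:26, F:1, G:185 → nearest is F
(5, 1) — d² to each: A:410, B:241, C:185, D:13, E:18, F:53, G:169 → nearest is D
(16, 11) — d² to each: A:49, B:74, C:58, D:130, E:113, F:90, G:104 → nearest is A
Tally — A:1, B:1, D:3, F:2. D captures the most (3).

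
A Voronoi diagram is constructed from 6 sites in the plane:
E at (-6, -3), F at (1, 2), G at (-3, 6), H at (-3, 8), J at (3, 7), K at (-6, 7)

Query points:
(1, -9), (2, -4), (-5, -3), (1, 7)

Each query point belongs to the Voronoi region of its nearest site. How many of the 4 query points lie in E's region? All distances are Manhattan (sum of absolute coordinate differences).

(1, -9) — d to each: E:13, F:11, G:19, H:21, J:18, K:23 → nearest is F
(2, -4) — d to each: E:9, F:7, G:15, H:17, J:12, K:19 → nearest is F
(-5, -3) — d to each: E:1, F:11, G:11, H:13, J:18, K:11 → nearest is E
(1, 7) — d to each: E:17, F:5, G:5, H:5, J:2, K:7 → nearest is J
1 of the 4 points has E as nearest.

1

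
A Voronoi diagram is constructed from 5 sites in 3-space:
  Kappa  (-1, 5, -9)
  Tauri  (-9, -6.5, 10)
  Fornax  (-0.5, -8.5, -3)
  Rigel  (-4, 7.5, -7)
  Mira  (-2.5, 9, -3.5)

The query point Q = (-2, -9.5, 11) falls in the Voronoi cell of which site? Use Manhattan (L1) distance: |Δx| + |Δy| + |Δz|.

Tauri

d(Q, Kappa) = |-2−(-1)| + |-9.5−5| + |11−(-9)| = 1 + 14.5 + 20 = 35.5
d(Q, Tauri) = |-2−(-9)| + |-9.5−(-6.5)| + |11−10| = 7 + 3 + 1 = 11
d(Q, Fornax) = |-2−(-0.5)| + |-9.5−(-8.5)| + |11−(-3)| = 1.5 + 1 + 14 = 16.5
d(Q, Rigel) = |-2−(-4)| + |-9.5−7.5| + |11−(-7)| = 2 + 17 + 18 = 37
d(Q, Mira) = |-2−(-2.5)| + |-9.5−9| + |11−(-3.5)| = 0.5 + 18.5 + 14.5 = 33.5
Tauri is nearest.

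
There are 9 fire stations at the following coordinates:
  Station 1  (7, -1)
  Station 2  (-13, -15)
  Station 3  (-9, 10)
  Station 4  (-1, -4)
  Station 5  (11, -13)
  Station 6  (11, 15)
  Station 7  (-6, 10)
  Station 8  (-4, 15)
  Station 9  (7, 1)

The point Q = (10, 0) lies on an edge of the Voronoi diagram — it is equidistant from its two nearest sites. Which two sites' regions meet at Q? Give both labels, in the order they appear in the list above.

Squared distances from Q to each site:
d²(Q, Station 1) = (10−7)² + (0−(-1))² = 9 + 1 = 10
d²(Q, Station 2) = (10−(-13))² + (0−(-15))² = 529 + 225 = 754
d²(Q, Station 3) = (10−(-9))² + (0−10)² = 361 + 100 = 461
d²(Q, Station 4) = (10−(-1))² + (0−(-4))² = 121 + 16 = 137
d²(Q, Station 5) = (10−11)² + (0−(-13))² = 1 + 169 = 170
d²(Q, Station 6) = (10−11)² + (0−15)² = 1 + 225 = 226
d²(Q, Station 7) = (10−(-6))² + (0−10)² = 256 + 100 = 356
d²(Q, Station 8) = (10−(-4))² + (0−15)² = 196 + 225 = 421
d²(Q, Station 9) = (10−7)² + (0−1)² = 9 + 1 = 10
Q is equidistant from Station 1 and Station 9 (both at squared distance 10), and every other site is strictly farther — so Q lies on the Station 1–Station 9 Voronoi edge.

Station 1 and Station 9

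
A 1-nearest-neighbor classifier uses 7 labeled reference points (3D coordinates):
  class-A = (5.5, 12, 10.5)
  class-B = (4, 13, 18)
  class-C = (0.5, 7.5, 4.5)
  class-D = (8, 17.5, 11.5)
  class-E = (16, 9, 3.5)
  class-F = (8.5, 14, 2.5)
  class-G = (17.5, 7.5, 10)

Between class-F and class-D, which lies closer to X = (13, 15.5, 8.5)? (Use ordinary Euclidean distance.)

class-D

Compare squared distances:
d²(X, class-F) = (13−8.5)² + (15.5−14)² + (8.5−2.5)² = 20.25 + 2.25 + 36 = 58.5
d²(X, class-D) = (13−8)² + (15.5−17.5)² + (8.5−11.5)² = 25 + 4 + 9 = 38
58.5 > 38, so class-D is closer.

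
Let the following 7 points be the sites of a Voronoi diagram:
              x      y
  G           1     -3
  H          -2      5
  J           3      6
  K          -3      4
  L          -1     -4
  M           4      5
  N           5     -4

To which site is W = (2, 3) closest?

M

Squared Euclidean distances:
|WG|² = (2−1)² + (3−(-3))² = 1 + 36 = 37
|WH|² = (2−(-2))² + (3−5)² = 16 + 4 = 20
|WJ|² = (2−3)² + (3−6)² = 1 + 9 = 10
|WK|² = (2−(-3))² + (3−4)² = 25 + 1 = 26
|WL|² = (2−(-1))² + (3−(-4))² = 9 + 49 = 58
|WM|² = (2−4)² + (3−5)² = 4 + 4 = 8
|WN|² = (2−5)² + (3−(-4))² = 9 + 49 = 58
Minimum is at M.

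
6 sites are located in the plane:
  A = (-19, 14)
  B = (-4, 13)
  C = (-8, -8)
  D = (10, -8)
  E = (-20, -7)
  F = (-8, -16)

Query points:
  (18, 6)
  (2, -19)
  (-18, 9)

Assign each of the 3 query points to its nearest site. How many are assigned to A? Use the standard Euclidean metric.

(18, 6) — d² to each: A:1433, B:533, C:872, D:260, E:1613, F:1160 → nearest is D
(2, -19) — d² to each: A:1530, B:1060, C:221, D:185, E:628, F:109 → nearest is F
(-18, 9) — d² to each: A:26, B:212, C:389, D:1073, E:260, F:725 → nearest is A
1 of the 3 points has A as nearest.

1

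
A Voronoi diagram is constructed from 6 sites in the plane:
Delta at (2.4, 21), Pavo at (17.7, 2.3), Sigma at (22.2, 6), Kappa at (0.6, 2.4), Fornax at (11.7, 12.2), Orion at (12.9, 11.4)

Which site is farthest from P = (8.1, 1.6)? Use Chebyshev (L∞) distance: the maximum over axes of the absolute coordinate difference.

Delta

d(P, Delta) = max(5.7, 19.4) = 19.4
d(P, Pavo) = max(9.6, 0.7) = 9.6
d(P, Sigma) = max(14.1, 4.4) = 14.1
d(P, Kappa) = max(7.5, 0.8) = 7.5
d(P, Fornax) = max(3.6, 10.6) = 10.6
d(P, Orion) = max(4.8, 9.8) = 9.8
The largest is to Delta.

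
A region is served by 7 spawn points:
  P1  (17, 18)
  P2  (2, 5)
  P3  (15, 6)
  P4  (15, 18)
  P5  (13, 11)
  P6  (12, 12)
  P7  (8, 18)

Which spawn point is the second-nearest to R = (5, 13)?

P6

Compare squared distances (the ordering matches that of the actual distances):
|RP1|² = 144 + 25 = 169
|RP2|² = 9 + 64 = 73
|RP3|² = 100 + 49 = 149
|RP4|² = 100 + 25 = 125
|RP5|² = 64 + 4 = 68
|RP6|² = 49 + 1 = 50
|RP7|² = 9 + 25 = 34
Sorted ascending: P7, P6, P5, … — the second-nearest is P6.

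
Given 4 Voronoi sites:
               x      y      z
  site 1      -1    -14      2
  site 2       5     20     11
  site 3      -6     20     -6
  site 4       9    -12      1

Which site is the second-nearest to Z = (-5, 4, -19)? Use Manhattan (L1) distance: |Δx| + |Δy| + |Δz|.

d(Z, site 1) = |-5−(-1)| + |4−(-14)| + |-19−2| = 4 + 18 + 21 = 43
d(Z, site 2) = |-5−5| + |4−20| + |-19−11| = 10 + 16 + 30 = 56
d(Z, site 3) = |-5−(-6)| + |4−20| + |-19−(-6)| = 1 + 16 + 13 = 30
d(Z, site 4) = |-5−9| + |4−(-12)| + |-19−1| = 14 + 16 + 20 = 50
Sorted ascending: site 3, site 1, site 4, … — the second-nearest is site 1.

site 1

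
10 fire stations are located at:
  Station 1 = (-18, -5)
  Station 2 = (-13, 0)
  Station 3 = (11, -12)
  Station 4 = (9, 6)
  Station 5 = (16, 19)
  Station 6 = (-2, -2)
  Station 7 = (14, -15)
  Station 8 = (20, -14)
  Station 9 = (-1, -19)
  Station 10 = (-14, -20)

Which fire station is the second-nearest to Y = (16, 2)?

Since √ is increasing, it suffices to compare squared distances:
d²(Y, Station 1) = (16−(-18))² + (2−(-5))² = 1156 + 49 = 1205
d²(Y, Station 2) = (16−(-13))² + (2−0)² = 841 + 4 = 845
d²(Y, Station 3) = (16−11)² + (2−(-12))² = 25 + 196 = 221
d²(Y, Station 4) = (16−9)² + (2−6)² = 49 + 16 = 65
d²(Y, Station 5) = (16−16)² + (2−19)² = 0 + 289 = 289
d²(Y, Station 6) = (16−(-2))² + (2−(-2))² = 324 + 16 = 340
d²(Y, Station 7) = (16−14)² + (2−(-15))² = 4 + 289 = 293
d²(Y, Station 8) = (16−20)² + (2−(-14))² = 16 + 256 = 272
d²(Y, Station 9) = (16−(-1))² + (2−(-19))² = 289 + 441 = 730
d²(Y, Station 10) = (16−(-14))² + (2−(-20))² = 900 + 484 = 1384
Sorted ascending: Station 4, Station 3, Station 8, … — the second-nearest is Station 3.

Station 3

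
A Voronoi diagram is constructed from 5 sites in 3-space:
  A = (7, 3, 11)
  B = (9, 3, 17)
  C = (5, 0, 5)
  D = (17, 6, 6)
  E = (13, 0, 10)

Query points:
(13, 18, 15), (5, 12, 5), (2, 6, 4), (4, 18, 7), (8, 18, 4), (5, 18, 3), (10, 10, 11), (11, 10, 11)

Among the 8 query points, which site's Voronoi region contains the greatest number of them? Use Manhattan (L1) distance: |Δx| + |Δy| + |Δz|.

C

(13, 18, 15) — d to each: A:25, B:21, C:36, D:25, E:23 → nearest is B
(5, 12, 5) — d to each: A:17, B:25, C:12, D:19, E:25 → nearest is C
(2, 6, 4) — d to each: A:15, B:23, C:10, D:17, E:23 → nearest is C
(4, 18, 7) — d to each: A:22, B:30, C:21, D:26, E:30 → nearest is C
(8, 18, 4) — d to each: A:23, B:29, C:22, D:23, E:29 → nearest is C
(5, 18, 3) — d to each: A:25, B:33, C:20, D:27, E:33 → nearest is C
(10, 10, 11) — d to each: A:10, B:14, C:21, D:16, E:14 → nearest is A
(11, 10, 11) — d to each: A:11, B:15, C:22, D:15, E:13 → nearest is A
Tally — A:2, B:1, C:5. C captures the most (5).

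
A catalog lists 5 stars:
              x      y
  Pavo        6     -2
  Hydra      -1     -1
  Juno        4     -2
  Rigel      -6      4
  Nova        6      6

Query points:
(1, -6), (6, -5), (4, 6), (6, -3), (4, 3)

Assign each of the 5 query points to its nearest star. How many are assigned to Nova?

(1, -6) — d² to each: Pavo:41, Hydra:29, Juno:25, Rigel:149, Nova:169 → nearest is Juno
(6, -5) — d² to each: Pavo:9, Hydra:65, Juno:13, Rigel:225, Nova:121 → nearest is Pavo
(4, 6) — d² to each: Pavo:68, Hydra:74, Juno:64, Rigel:104, Nova:4 → nearest is Nova
(6, -3) — d² to each: Pavo:1, Hydra:53, Juno:5, Rigel:193, Nova:81 → nearest is Pavo
(4, 3) — d² to each: Pavo:29, Hydra:41, Juno:25, Rigel:101, Nova:13 → nearest is Nova
2 of the 5 points have Nova as nearest.

2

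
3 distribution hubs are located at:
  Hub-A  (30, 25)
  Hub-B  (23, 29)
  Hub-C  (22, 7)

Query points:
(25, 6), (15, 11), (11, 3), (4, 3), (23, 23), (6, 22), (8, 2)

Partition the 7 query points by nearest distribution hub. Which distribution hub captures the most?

(25, 6) — d² to each: Hub-A:386, Hub-B:533, Hub-C:10 → nearest is Hub-C
(15, 11) — d² to each: Hub-A:421, Hub-B:388, Hub-C:65 → nearest is Hub-C
(11, 3) — d² to each: Hub-A:845, Hub-B:820, Hub-C:137 → nearest is Hub-C
(4, 3) — d² to each: Hub-A:1160, Hub-B:1037, Hub-C:340 → nearest is Hub-C
(23, 23) — d² to each: Hub-A:53, Hub-B:36, Hub-C:257 → nearest is Hub-B
(6, 22) — d² to each: Hub-A:585, Hub-B:338, Hub-C:481 → nearest is Hub-B
(8, 2) — d² to each: Hub-A:1013, Hub-B:954, Hub-C:221 → nearest is Hub-C
Tally — Hub-B:2, Hub-C:5. Hub-C captures the most (5).

Hub-C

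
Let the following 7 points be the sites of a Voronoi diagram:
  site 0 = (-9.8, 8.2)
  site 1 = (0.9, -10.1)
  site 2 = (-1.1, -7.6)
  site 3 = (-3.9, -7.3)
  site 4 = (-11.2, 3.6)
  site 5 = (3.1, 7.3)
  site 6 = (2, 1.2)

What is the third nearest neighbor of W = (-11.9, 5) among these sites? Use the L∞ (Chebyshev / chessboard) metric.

site 3

d(W, site 0) = max(2.1, 3.2) = 3.2
d(W, site 1) = max(12.8, 15.1) = 15.1
d(W, site 2) = max(10.8, 12.6) = 12.6
d(W, site 3) = max(8, 12.3) = 12.3
d(W, site 4) = max(0.7, 1.4) = 1.4
d(W, site 5) = max(15, 2.3) = 15
d(W, site 6) = max(13.9, 3.8) = 13.9
Sorted ascending: site 4, site 0, site 3, site 2, … — the third-nearest is site 3.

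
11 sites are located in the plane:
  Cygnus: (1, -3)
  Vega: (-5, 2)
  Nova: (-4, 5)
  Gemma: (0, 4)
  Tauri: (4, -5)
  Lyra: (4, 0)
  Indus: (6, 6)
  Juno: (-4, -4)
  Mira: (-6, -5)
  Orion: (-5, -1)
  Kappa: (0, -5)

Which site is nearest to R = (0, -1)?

Cygnus

Squared Euclidean distances:
d²(R, Cygnus) = (0−1)² + (-1−(-3))² = 1 + 4 = 5
d²(R, Vega) = (0−(-5))² + (-1−2)² = 25 + 9 = 34
d²(R, Nova) = (0−(-4))² + (-1−5)² = 16 + 36 = 52
d²(R, Gemma) = (0−0)² + (-1−4)² = 0 + 25 = 25
d²(R, Tauri) = (0−4)² + (-1−(-5))² = 16 + 16 = 32
d²(R, Lyra) = (0−4)² + (-1−0)² = 16 + 1 = 17
d²(R, Indus) = (0−6)² + (-1−6)² = 36 + 49 = 85
d²(R, Juno) = (0−(-4))² + (-1−(-4))² = 16 + 9 = 25
d²(R, Mira) = (0−(-6))² + (-1−(-5))² = 36 + 16 = 52
d²(R, Orion) = (0−(-5))² + (-1−(-1))² = 25 + 0 = 25
d²(R, Kappa) = (0−0)² + (-1−(-5))² = 0 + 16 = 16
Cygnus is nearest.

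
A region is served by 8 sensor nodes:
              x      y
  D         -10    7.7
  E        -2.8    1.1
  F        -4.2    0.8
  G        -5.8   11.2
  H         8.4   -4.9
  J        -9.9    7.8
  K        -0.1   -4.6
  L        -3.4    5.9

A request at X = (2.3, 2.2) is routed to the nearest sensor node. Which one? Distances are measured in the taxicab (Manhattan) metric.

d(X,D) = 12.3 + 5.5 = 17.8
d(X,E) = 5.1 + 1.1 = 6.2
d(X,F) = 6.5 + 1.4 = 7.9
d(X,G) = 8.1 + 9 = 17.1
d(X,H) = 6.1 + 7.1 = 13.2
d(X,J) = 12.2 + 5.6 = 17.8
d(X,K) = 2.4 + 6.8 = 9.2
d(X,L) = 5.7 + 3.7 = 9.4
The smallest is to E, so X lies in the Voronoi region of E.

E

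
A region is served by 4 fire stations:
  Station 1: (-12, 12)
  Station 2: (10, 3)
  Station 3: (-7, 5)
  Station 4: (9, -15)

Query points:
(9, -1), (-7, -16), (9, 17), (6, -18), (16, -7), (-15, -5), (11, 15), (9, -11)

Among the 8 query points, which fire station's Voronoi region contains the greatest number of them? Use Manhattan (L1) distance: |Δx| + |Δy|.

(9, -1) — d to each: Station 1:34, Station 2:5, Station 3:22, Station 4:14 → nearest is Station 2
(-7, -16) — d to each: Station 1:33, Station 2:36, Station 3:21, Station 4:17 → nearest is Station 4
(9, 17) — d to each: Station 1:26, Station 2:15, Station 3:28, Station 4:32 → nearest is Station 2
(6, -18) — d to each: Station 1:48, Station 2:25, Station 3:36, Station 4:6 → nearest is Station 4
(16, -7) — d to each: Station 1:47, Station 2:16, Station 3:35, Station 4:15 → nearest is Station 4
(-15, -5) — d to each: Station 1:20, Station 2:33, Station 3:18, Station 4:34 → nearest is Station 3
(11, 15) — d to each: Station 1:26, Station 2:13, Station 3:28, Station 4:32 → nearest is Station 2
(9, -11) — d to each: Station 1:44, Station 2:15, Station 3:32, Station 4:4 → nearest is Station 4
Tally — Station 2:3, Station 3:1, Station 4:4. Station 4 captures the most (4).

Station 4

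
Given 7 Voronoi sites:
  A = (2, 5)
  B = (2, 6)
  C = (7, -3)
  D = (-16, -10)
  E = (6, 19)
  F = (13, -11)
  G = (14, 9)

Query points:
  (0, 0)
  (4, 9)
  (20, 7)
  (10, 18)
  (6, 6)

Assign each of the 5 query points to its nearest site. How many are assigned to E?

(0, 0) — d² to each: A:29, B:40, C:58, D:356, E:397, F:290, G:277 → nearest is A
(4, 9) — d² to each: A:20, B:13, C:153, D:761, E:104, F:481, G:100 → nearest is B
(20, 7) — d² to each: A:328, B:325, C:269, D:1585, E:340, F:373, G:40 → nearest is G
(10, 18) — d² to each: A:233, B:208, C:450, D:1460, E:17, F:850, G:97 → nearest is E
(6, 6) — d² to each: A:17, B:16, C:82, D:740, E:169, F:338, G:73 → nearest is B
1 of the 5 points has E as nearest.

1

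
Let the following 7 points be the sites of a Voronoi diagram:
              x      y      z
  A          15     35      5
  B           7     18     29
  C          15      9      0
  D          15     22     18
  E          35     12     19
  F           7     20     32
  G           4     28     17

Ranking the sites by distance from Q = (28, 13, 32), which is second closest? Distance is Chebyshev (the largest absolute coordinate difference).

d(Q,A) = max(13, 22, 27) = 27
d(Q,B) = max(21, 5, 3) = 21
d(Q,C) = max(13, 4, 32) = 32
d(Q,D) = max(13, 9, 14) = 14
d(Q,E) = max(7, 1, 13) = 13
d(Q,F) = max(21, 7, 0) = 21
d(Q,G) = max(24, 15, 15) = 24
Sorted ascending: E, D, B, … — the second-nearest is D.

D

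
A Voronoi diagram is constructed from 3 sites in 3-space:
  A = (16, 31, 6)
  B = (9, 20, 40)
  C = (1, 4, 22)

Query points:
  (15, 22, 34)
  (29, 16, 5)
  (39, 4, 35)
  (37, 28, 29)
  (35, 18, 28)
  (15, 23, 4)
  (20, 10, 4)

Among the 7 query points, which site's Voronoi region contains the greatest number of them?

B

(15, 22, 34) — d² to each: A:866, B:76, C:664 → nearest is B
(29, 16, 5) — d² to each: A:395, B:1641, C:1217 → nearest is A
(39, 4, 35) — d² to each: A:2099, B:1181, C:1613 → nearest is B
(37, 28, 29) — d² to each: A:979, B:969, C:1921 → nearest is B
(35, 18, 28) — d² to each: A:1014, B:824, C:1388 → nearest is B
(15, 23, 4) — d² to each: A:69, B:1341, C:881 → nearest is A
(20, 10, 4) — d² to each: A:461, B:1517, C:721 → nearest is A
Tally — A:3, B:4. B captures the most (4).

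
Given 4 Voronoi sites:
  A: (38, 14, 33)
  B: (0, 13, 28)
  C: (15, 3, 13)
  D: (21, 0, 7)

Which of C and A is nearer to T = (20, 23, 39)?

A

Compare squared distances:
|TC|² = (20−15)² + (23−3)² + (39−13)² = 25 + 400 + 676 = 1101
|TA|² = (20−38)² + (23−14)² + (39−33)² = 324 + 81 + 36 = 441
1101 > 441, so A is closer.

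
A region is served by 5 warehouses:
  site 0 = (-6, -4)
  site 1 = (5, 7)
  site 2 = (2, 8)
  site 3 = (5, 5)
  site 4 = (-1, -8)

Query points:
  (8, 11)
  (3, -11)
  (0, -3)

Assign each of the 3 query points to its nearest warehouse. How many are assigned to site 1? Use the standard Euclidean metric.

(8, 11) — d² to each: site 0:421, site 1:25, site 2:45, site 3:45, site 4:442 → nearest is site 1
(3, -11) — d² to each: site 0:130, site 1:328, site 2:362, site 3:260, site 4:25 → nearest is site 4
(0, -3) — d² to each: site 0:37, site 1:125, site 2:125, site 3:89, site 4:26 → nearest is site 4
1 of the 3 points has site 1 as nearest.

1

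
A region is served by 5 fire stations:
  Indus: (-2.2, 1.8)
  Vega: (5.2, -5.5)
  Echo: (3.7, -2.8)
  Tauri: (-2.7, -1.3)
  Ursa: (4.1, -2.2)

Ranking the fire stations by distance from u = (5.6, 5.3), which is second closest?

Compare squared distances (the ordering matches that of the actual distances):
d²(u, Indus) = 60.84 + 12.25 = 73.09
d²(u, Vega) = 0.16 + 116.64 = 116.8
d²(u, Echo) = 3.61 + 65.61 = 69.22
d²(u, Tauri) = 68.89 + 43.56 = 112.45
d²(u, Ursa) = 2.25 + 56.25 = 58.5
Sorted ascending: Ursa, Echo, Indus, … — the second-nearest is Echo.

Echo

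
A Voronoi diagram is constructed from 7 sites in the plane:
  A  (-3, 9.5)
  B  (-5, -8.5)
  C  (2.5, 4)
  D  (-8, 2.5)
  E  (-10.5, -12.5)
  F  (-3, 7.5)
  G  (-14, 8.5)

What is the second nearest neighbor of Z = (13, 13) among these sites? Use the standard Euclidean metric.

A

Compare squared distances (the ordering matches that of the actual distances):
|ZA|² = (13−(-3))² + (13−9.5)² = 256 + 12.25 = 268.25
|ZB|² = (13−(-5))² + (13−(-8.5))² = 324 + 462.25 = 786.25
|ZC|² = (13−2.5)² + (13−4)² = 110.25 + 81 = 191.25
|ZD|² = (13−(-8))² + (13−2.5)² = 441 + 110.25 = 551.25
|ZE|² = (13−(-10.5))² + (13−(-12.5))² = 552.25 + 650.25 = 1202.5
|ZF|² = (13−(-3))² + (13−7.5)² = 256 + 30.25 = 286.25
|ZG|² = (13−(-14))² + (13−8.5)² = 729 + 20.25 = 749.25
Sorted ascending: C, A, F, … — the second-nearest is A.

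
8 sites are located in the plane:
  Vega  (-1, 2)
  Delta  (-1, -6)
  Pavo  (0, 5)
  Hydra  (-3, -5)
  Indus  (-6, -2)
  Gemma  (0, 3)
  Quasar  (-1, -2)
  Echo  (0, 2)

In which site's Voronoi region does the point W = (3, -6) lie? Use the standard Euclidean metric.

Compare squared distances (the ordering matches that of the actual distances):
d²(W, Vega) = 16 + 64 = 80
d²(W, Delta) = 16 + 0 = 16
d²(W, Pavo) = 9 + 121 = 130
d²(W, Hydra) = 36 + 1 = 37
d²(W, Indus) = 81 + 16 = 97
d²(W, Gemma) = 9 + 81 = 90
d²(W, Quasar) = 16 + 16 = 32
d²(W, Echo) = 9 + 64 = 73
Delta is nearest.

Delta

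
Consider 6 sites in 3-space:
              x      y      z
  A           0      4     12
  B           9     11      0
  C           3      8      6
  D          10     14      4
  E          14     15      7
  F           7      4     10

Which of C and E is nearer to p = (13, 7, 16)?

Compare squared distances:
|pC|² = (13−3)² + (7−8)² + (16−6)² = 100 + 1 + 100 = 201
|pE|² = (13−14)² + (7−15)² + (16−7)² = 1 + 64 + 81 = 146
201 > 146, so E is closer.

E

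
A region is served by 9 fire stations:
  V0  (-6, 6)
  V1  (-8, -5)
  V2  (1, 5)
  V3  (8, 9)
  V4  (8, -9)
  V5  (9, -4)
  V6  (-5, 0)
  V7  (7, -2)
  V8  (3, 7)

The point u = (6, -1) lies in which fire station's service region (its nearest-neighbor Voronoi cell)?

Since √ is increasing, it suffices to compare squared distances:
|uV0|² = (6−(-6))² + (-1−6)² = 144 + 49 = 193
|uV1|² = (6−(-8))² + (-1−(-5))² = 196 + 16 = 212
|uV2|² = (6−1)² + (-1−5)² = 25 + 36 = 61
|uV3|² = (6−8)² + (-1−9)² = 4 + 100 = 104
|uV4|² = (6−8)² + (-1−(-9))² = 4 + 64 = 68
|uV5|² = (6−9)² + (-1−(-4))² = 9 + 9 = 18
|uV6|² = (6−(-5))² + (-1−0)² = 121 + 1 = 122
|uV7|² = (6−7)² + (-1−(-2))² = 1 + 1 = 2
|uV8|² = (6−3)² + (-1−7)² = 9 + 64 = 73
V7 is nearest.

V7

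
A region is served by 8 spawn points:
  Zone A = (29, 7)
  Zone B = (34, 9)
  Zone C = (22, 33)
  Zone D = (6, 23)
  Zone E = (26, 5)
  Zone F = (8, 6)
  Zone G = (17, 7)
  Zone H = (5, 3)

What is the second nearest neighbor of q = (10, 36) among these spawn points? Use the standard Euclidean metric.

Squared Euclidean distances:
d²(q, Zone A) = 361 + 841 = 1202
d²(q, Zone B) = 576 + 729 = 1305
d²(q, Zone C) = 144 + 9 = 153
d²(q, Zone D) = 16 + 169 = 185
d²(q, Zone E) = 256 + 961 = 1217
d²(q, Zone F) = 4 + 900 = 904
d²(q, Zone G) = 49 + 841 = 890
d²(q, Zone H) = 25 + 1089 = 1114
Sorted ascending: Zone C, Zone D, Zone G, … — the second-nearest is Zone D.

Zone D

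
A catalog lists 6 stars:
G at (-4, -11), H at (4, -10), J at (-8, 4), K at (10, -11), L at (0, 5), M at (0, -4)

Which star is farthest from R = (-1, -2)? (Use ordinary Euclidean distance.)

Compare squared distances (the ordering matches that of the actual distances):
|RG|² = (-1−(-4))² + (-2−(-11))² = 9 + 81 = 90
|RH|² = (-1−4)² + (-2−(-10))² = 25 + 64 = 89
|RJ|² = (-1−(-8))² + (-2−4)² = 49 + 36 = 85
|RK|² = (-1−10)² + (-2−(-11))² = 121 + 81 = 202
|RL|² = (-1−0)² + (-2−5)² = 1 + 49 = 50
|RM|² = (-1−0)² + (-2−(-4))² = 1 + 4 = 5
The largest is to K.

K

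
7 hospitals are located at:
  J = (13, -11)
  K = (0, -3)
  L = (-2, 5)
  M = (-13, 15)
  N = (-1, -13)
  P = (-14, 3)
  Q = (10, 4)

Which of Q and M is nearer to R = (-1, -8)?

Q

Compare squared distances:
|RQ|² = (-1−10)² + (-8−4)² = 121 + 144 = 265
|RM|² = (-1−(-13))² + (-8−15)² = 144 + 529 = 673
265 < 673, so Q is closer.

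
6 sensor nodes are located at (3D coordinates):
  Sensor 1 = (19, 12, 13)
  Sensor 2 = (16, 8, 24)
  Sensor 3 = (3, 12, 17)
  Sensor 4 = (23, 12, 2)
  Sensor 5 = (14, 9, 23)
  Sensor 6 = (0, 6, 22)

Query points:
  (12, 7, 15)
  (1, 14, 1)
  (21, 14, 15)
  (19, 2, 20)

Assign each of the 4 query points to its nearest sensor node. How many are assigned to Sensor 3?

(12, 7, 15) — d² to each: Sensor 1:78, Sensor 2:98, Sensor 3:110, Sensor 4:315, Sensor 5:72, Sensor 6:194 → nearest is Sensor 5
(1, 14, 1) — d² to each: Sensor 1:472, Sensor 2:790, Sensor 3:264, Sensor 4:489, Sensor 5:678, Sensor 6:506 → nearest is Sensor 3
(21, 14, 15) — d² to each: Sensor 1:12, Sensor 2:142, Sensor 3:332, Sensor 4:177, Sensor 5:138, Sensor 6:554 → nearest is Sensor 1
(19, 2, 20) — d² to each: Sensor 1:149, Sensor 2:61, Sensor 3:365, Sensor 4:440, Sensor 5:83, Sensor 6:381 → nearest is Sensor 2
1 of the 4 points has Sensor 3 as nearest.

1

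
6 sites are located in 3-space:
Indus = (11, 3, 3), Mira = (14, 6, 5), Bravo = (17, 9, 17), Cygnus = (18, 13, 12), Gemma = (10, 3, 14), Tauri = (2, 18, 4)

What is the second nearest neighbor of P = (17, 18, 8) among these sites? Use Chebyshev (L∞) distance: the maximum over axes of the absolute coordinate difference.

d(P, Indus) = max(6, 15, 5) = 15
d(P, Mira) = max(3, 12, 3) = 12
d(P, Bravo) = max(0, 9, 9) = 9
d(P, Cygnus) = max(1, 5, 4) = 5
d(P, Gemma) = max(7, 15, 6) = 15
d(P, Tauri) = max(15, 0, 4) = 15
Sorted ascending: Cygnus, Bravo, Mira, … — the second-nearest is Bravo.

Bravo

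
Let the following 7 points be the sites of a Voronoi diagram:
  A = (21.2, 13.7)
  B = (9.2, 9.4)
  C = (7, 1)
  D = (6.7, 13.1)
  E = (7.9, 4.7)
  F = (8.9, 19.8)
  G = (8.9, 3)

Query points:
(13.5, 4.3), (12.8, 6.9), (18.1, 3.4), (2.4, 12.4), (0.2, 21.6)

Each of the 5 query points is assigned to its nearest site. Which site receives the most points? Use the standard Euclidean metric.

G

(13.5, 4.3) — d² to each: A:147.65, B:44.5, C:53.14, D:123.68, E:31.52, F:261.41, G:22.85 → nearest is G
(12.8, 6.9) — d² to each: A:116.8, B:19.21, C:68.45, D:75.65, E:28.85, F:181.62, G:30.42 → nearest is B
(18.1, 3.4) — d² to each: A:115.7, B:115.21, C:128.97, D:224.05, E:105.73, F:353.6, G:84.8 → nearest is G
(2.4, 12.4) — d² to each: A:355.13, B:55.24, C:151.12, D:18.98, E:89.54, F:97.01, G:130.61 → nearest is D
(0.2, 21.6) — d² to each: A:503.41, B:229.84, C:470.6, D:114.5, E:344.9, F:78.93, G:421.65 → nearest is F
Tally — B:1, D:1, F:1, G:2. G captures the most (2).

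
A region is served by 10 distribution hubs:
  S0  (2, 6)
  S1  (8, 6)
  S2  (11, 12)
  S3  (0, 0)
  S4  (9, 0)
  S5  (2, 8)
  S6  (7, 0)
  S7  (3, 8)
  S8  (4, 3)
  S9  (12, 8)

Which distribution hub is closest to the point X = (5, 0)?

Squared Euclidean distances:
|XS0|² = (5−2)² + (0−6)² = 9 + 36 = 45
|XS1|² = (5−8)² + (0−6)² = 9 + 36 = 45
|XS2|² = (5−11)² + (0−12)² = 36 + 144 = 180
|XS3|² = (5−0)² + (0−0)² = 25 + 0 = 25
|XS4|² = (5−9)² + (0−0)² = 16 + 0 = 16
|XS5|² = (5−2)² + (0−8)² = 9 + 64 = 73
|XS6|² = (5−7)² + (0−0)² = 4 + 0 = 4
|XS7|² = (5−3)² + (0−8)² = 4 + 64 = 68
|XS8|² = (5−4)² + (0−3)² = 1 + 9 = 10
|XS9|² = (5−12)² + (0−8)² = 49 + 64 = 113
S6 is nearest.

S6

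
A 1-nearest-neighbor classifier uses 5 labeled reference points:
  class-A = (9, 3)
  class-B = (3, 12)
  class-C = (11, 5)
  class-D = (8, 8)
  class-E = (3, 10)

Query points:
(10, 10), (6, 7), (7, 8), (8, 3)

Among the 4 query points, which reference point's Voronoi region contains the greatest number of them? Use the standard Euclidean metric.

(10, 10) — d² to each: class-A:50, class-B:53, class-C:26, class-D:8, class-E:49 → nearest is class-D
(6, 7) — d² to each: class-A:25, class-B:34, class-C:29, class-D:5, class-E:18 → nearest is class-D
(7, 8) — d² to each: class-A:29, class-B:32, class-C:25, class-D:1, class-E:20 → nearest is class-D
(8, 3) — d² to each: class-A:1, class-B:106, class-C:13, class-D:25, class-E:74 → nearest is class-A
Tally — class-A:1, class-D:3. class-D captures the most (3).

class-D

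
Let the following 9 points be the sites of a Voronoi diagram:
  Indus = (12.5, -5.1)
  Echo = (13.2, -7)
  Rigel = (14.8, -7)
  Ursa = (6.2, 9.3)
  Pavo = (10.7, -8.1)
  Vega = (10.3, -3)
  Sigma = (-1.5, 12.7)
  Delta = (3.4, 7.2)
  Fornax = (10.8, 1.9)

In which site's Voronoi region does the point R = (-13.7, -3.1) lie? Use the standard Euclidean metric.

Compare squared distances (the ordering matches that of the actual distances):
d²(R, Indus) = 686.44 + 4 = 690.44
d²(R, Echo) = 723.61 + 15.21 = 738.82
d²(R, Rigel) = 812.25 + 15.21 = 827.46
d²(R, Ursa) = 396.01 + 153.76 = 549.77
d²(R, Pavo) = 595.36 + 25 = 620.36
d²(R, Vega) = 576 + 0.01 = 576.01
d²(R, Sigma) = 148.84 + 249.64 = 398.48
d²(R, Delta) = 292.41 + 106.09 = 398.5
d²(R, Fornax) = 600.25 + 25 = 625.25
Minimum is at Sigma.

Sigma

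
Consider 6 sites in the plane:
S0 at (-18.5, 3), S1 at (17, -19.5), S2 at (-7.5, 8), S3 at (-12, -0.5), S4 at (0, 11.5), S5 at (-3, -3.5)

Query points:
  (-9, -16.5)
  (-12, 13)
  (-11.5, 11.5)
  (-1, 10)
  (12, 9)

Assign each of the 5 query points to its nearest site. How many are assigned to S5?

(-9, -16.5) — d² to each: S0:470.5, S1:685, S2:602.5, S3:265, S4:865, S5:205 → nearest is S5
(-12, 13) — d² to each: S0:142.25, S1:1897.25, S2:45.25, S3:182.25, S4:146.25, S5:353.25 → nearest is S2
(-11.5, 11.5) — d² to each: S0:121.25, S1:1773.25, S2:28.25, S3:144.25, S4:132.25, S5:297.25 → nearest is S2
(-1, 10) — d² to each: S0:355.25, S1:1194.25, S2:46.25, S3:231.25, S4:3.25, S5:186.25 → nearest is S4
(12, 9) — d² to each: S0:966.25, S1:837.25, S2:381.25, S3:666.25, S4:150.25, S5:381.25 → nearest is S4
1 of the 5 points has S5 as nearest.

1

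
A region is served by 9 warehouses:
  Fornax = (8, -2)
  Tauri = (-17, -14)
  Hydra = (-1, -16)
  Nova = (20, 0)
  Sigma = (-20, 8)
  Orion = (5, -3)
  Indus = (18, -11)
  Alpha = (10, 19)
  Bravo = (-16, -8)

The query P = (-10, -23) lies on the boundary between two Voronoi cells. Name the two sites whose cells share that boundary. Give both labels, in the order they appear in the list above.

Squared distances from P to each site:
d²(P, Fornax) = (-10−8)² + (-23−(-2))² = 324 + 441 = 765
d²(P, Tauri) = (-10−(-17))² + (-23−(-14))² = 49 + 81 = 130
d²(P, Hydra) = (-10−(-1))² + (-23−(-16))² = 81 + 49 = 130
d²(P, Nova) = (-10−20)² + (-23−0)² = 900 + 529 = 1429
d²(P, Sigma) = (-10−(-20))² + (-23−8)² = 100 + 961 = 1061
d²(P, Orion) = (-10−5)² + (-23−(-3))² = 225 + 400 = 625
d²(P, Indus) = (-10−18)² + (-23−(-11))² = 784 + 144 = 928
d²(P, Alpha) = (-10−10)² + (-23−19)² = 400 + 1764 = 2164
d²(P, Bravo) = (-10−(-16))² + (-23−(-8))² = 36 + 225 = 261
P is equidistant from Tauri and Hydra (both at squared distance 130), and every other site is strictly farther — so P lies on the Tauri–Hydra Voronoi edge.

Tauri and Hydra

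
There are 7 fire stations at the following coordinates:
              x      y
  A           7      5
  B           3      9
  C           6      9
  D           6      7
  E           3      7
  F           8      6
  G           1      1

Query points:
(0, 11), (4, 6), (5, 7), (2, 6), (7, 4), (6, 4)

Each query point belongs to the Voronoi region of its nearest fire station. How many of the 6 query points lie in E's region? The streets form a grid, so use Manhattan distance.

(0, 11) — d to each: A:13, B:5, C:8, D:10, E:7, F:13, G:11 → nearest is B
(4, 6) — d to each: A:4, B:4, C:5, D:3, E:2, F:4, G:8 → nearest is E
(5, 7) — d to each: A:4, B:4, C:3, D:1, E:2, F:4, G:10 → nearest is D
(2, 6) — d to each: A:6, B:4, C:7, D:5, E:2, F:6, G:6 → nearest is E
(7, 4) — d to each: A:1, B:9, C:6, D:4, E:7, F:3, G:9 → nearest is A
(6, 4) — d to each: A:2, B:8, C:5, D:3, E:6, F:4, G:8 → nearest is A
2 of the 6 points have E as nearest.

2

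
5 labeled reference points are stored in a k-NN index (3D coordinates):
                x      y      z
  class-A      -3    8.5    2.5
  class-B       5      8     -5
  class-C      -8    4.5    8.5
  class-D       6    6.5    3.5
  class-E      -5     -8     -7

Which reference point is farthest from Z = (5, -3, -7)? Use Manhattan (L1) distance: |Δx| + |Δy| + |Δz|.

class-C

d(Z, class-A) = 8 + 11.5 + 9.5 = 29
d(Z, class-B) = 0 + 11 + 2 = 13
d(Z, class-C) = 13 + 7.5 + 15.5 = 36
d(Z, class-D) = 1 + 9.5 + 10.5 = 21
d(Z, class-E) = 10 + 5 + 0 = 15
The largest is to class-C.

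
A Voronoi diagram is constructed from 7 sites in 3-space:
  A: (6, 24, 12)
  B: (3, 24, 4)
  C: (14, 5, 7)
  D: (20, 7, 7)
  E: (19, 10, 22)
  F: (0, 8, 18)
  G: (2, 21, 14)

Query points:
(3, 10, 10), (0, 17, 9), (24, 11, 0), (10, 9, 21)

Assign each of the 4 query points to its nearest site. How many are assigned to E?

1

(3, 10, 10) — d² to each: A:209, B:232, C:155, D:307, E:400, F:77, G:138 → nearest is F
(0, 17, 9) — d² to each: A:94, B:83, C:344, D:504, E:579, F:162, G:45 → nearest is G
(24, 11, 0) — d² to each: A:637, B:626, C:185, D:81, E:510, F:909, G:780 → nearest is D
(10, 9, 21) — d² to each: A:322, B:563, C:228, D:300, E:83, F:110, G:257 → nearest is E
1 of the 4 points has E as nearest.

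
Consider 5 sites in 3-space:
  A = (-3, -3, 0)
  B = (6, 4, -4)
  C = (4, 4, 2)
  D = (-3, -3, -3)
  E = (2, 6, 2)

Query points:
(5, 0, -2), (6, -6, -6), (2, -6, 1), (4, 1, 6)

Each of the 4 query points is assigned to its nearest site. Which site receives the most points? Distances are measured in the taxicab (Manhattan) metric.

B

(5, 0, -2) — d to each: A:13, B:7, C:9, D:12, E:13 → nearest is B
(6, -6, -6) — d to each: A:18, B:12, C:20, D:15, E:24 → nearest is B
(2, -6, 1) — d to each: A:9, B:19, C:13, D:12, E:13 → nearest is A
(4, 1, 6) — d to each: A:17, B:15, C:7, D:20, E:11 → nearest is C
Tally — A:1, B:2, C:1. B captures the most (2).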